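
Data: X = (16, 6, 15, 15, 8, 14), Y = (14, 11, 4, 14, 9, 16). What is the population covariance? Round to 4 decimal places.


Cov = (1/n)*sum((xi-xbar)(yi-ybar))
n = 6, xbar = 74/6 = 37/3 ≈ 12.333333, ybar = 68/6 = 34/3 ≈ 11.333333
sum((xi-xbar)(yi-ybar)) = 52/3 ≈ 17.333333
Cov = 17.333333 / 6 = 26/9 ≈ 2.888889

2.8889


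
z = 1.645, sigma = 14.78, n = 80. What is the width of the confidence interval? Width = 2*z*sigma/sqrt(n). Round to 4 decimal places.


width = 2*z*sigma/sqrt(n)
2*z*sigma = 2 * 1.645 * 14.78 = 48.6262
sqrt(80) ≈ 8.944272
width = 48.6262 / 8.944272 ≈ 5.436574

5.4366


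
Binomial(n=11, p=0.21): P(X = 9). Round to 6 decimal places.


P = C(n,k) * p^k * (1-p)^(n-k)
C(11,9) = 55
p^k = 0.21^9 ≈ 0.0000007942800
(1-p)^(n-k) = 0.79^2 = 0.6241
P = 55 * 0.0000007942800 * 0.6241 ≈ 0.000027

0.000027


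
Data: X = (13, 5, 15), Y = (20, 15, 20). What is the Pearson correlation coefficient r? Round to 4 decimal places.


r = sum((xi-xbar)(yi-ybar)) / sqrt(sum((xi-xbar)^2) * sum((yi-ybar)^2))
n = 3, xbar = 33/3 = 11, ybar = 55/3 ≈ 18.333333
Sxy = sum((xi-xbar)(yi-ybar)) = 30
Sxx = sum((xi-xbar)^2) = 56
Syy = sum((yi-ybar)^2) = 50/3 ≈ 16.666667
sqrt(Sxx*Syy) ≈ 30.550505
r = Sxy / sqrt(Sxx*Syy) = 30 / 30.550505 ≈ 0.981981

0.9820


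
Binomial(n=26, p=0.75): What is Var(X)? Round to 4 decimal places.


Var = n*p*(1-p) = 26 * 0.75 * 0.25 = 4.875

4.8750


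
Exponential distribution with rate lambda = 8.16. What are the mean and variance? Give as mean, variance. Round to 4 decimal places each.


mean = 1/lam, var = 1/lam^2
mean = 1 / 8.16 = 25/204 ≈ 0.122549
lam^2 = 8.16^2 = 66.5856
var = 1 / 66.5856 ≈ 0.015018

0.1225, 0.0150


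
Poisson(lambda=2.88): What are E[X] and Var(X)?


E[X] = Var(X) = lambda = 2.88

2.88, 2.88


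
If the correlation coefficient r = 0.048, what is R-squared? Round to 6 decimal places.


R^2 = r^2 = (0.048)^2 = 0.002304

0.002304


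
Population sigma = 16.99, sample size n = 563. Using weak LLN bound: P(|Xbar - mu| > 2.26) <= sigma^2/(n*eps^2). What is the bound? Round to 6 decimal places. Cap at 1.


bound = min(1, sigma^2/(n*eps^2))
sigma^2 = 16.99^2 = 288.6601
n*eps^2 = 563 * 2.26^2 = 563 * 5.1076 = 2875.5788
sigma^2/(n*eps^2) = 288.6601 / 2875.5788 ≈ 0.10038330

0.100383


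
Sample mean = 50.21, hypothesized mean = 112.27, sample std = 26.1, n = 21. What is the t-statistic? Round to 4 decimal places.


t = (xbar - mu0) / (s/sqrt(n))
xbar - mu0 = 50.21 - 112.27 = -62.06
sqrt(21) ≈ 4.58257569
s/sqrt(n) = 26.1 / 4.58257569 ≈ 5.69548694
t = -62.06 / 5.69548694 ≈ -10.896347

-10.8963


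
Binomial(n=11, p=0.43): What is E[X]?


E[X] = n*p = 11 * 0.43 = 4.73

4.73


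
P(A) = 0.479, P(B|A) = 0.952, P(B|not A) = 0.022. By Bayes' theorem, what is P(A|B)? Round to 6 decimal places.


P(A|B) = P(B|A)*P(A) / P(B), P(B) = P(B|A)*P(A) + P(B|not A)*P(not A)
P(B|A)*P(A) = 0.952 * 0.479 = 0.456008
P(B|not A)*P(not A) = 0.022 * 0.521 = 0.011462
P(B) = 0.456008 + 0.011462 = 0.46747
P(A|B) = 0.456008 / 0.46747 ≈ 0.97548078

0.975481


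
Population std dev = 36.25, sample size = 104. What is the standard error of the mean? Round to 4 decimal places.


SE = sigma / sqrt(n)
sqrt(104) ≈ 10.198039
SE = 36.25 / 10.198039 ≈ 3.554605

3.5546


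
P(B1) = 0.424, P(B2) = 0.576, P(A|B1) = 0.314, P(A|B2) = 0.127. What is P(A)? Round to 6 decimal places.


P(A) = P(A|B1)*P(B1) + P(A|B2)*P(B2)
P(A|B1)*P(B1) = 0.314 * 0.424 = 0.133136
P(A|B2)*P(B2) = 0.127 * 0.576 = 0.073152
P(A) = 0.133136 + 0.073152 = 0.206288

0.206288


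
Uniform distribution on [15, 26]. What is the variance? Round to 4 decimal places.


Var = (b-a)^2 / 12
(b-a)^2 = (26 - 15)^2 = 121
Var = 121/12 ≈ 10.083333

10.0833


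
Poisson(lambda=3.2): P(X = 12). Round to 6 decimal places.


P = e^(-lam) * lam^k / k!
e^(-3.2) ≈ 0.04076220
lam^k = 3.2^12 ≈ 1152921.504607
k! = 12! = 479001600
P = 0.04076220 * 1152921.504607 / 479001600 ≈ 0.000098

0.000098


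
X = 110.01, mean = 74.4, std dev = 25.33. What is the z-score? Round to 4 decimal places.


z = (X - mu) / sigma
X - mu = 110.01 - 74.4 = 35.61
z = 35.61 / 25.33 = 3561/2533 ≈ 1.405843

1.4058


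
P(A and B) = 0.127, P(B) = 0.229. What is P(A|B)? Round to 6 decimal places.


P(A|B) = P(A and B) / P(B) = 0.127 / 0.229 = 127/229 ≈ 0.55458515

0.554585


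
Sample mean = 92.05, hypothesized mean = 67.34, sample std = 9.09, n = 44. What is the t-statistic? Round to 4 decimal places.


t = (xbar - mu0) / (s/sqrt(n))
xbar - mu0 = 92.05 - 67.34 = 24.71
sqrt(44) ≈ 6.63324958
s/sqrt(n) = 9.09 / 6.63324958 ≈ 1.37036906
t = 24.71 / 1.37036906 ≈ 18.031639

18.0316


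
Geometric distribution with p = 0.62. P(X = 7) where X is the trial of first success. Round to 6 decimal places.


P = (1-p)^(k-1) * p
(1-p)^(k-1) = 0.38^6 ≈ 0.003010936
P = 0.003010936 * 0.62 ≈ 0.001866781

0.001867


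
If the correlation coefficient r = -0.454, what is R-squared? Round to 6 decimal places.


R^2 = r^2 = (-0.454)^2 = 0.206116

0.206116


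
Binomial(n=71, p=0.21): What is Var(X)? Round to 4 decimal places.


Var = n*p*(1-p) = 71 * 0.21 * 0.79 = 11.7789

11.7789


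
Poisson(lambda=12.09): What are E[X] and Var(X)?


E[X] = Var(X) = lambda = 12.09

12.09, 12.09


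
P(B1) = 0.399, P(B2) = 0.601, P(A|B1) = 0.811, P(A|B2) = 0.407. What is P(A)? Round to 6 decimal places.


P(A) = P(A|B1)*P(B1) + P(A|B2)*P(B2)
P(A|B1)*P(B1) = 0.811 * 0.399 = 0.323589
P(A|B2)*P(B2) = 0.407 * 0.601 = 0.244607
P(A) = 0.323589 + 0.244607 = 0.568196

0.568196


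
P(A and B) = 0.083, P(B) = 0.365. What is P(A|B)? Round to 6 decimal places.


P(A|B) = P(A and B) / P(B) = 0.083 / 0.365 = 83/365 ≈ 0.22739726

0.227397


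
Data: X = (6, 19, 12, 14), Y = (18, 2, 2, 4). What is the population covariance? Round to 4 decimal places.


Cov = (1/n)*sum((xi-xbar)(yi-ybar))
n = 4, xbar = 51/4 = 12.75, ybar = 26/4 = 6.5
sum((xi-xbar)(yi-ybar)) = -105.5
Cov = -105.5 / 4 = -26.375

-26.3750


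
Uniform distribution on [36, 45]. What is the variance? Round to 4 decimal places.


Var = (b-a)^2 / 12
(b-a)^2 = (45 - 36)^2 = 81
Var = 81/12 = 6.75

6.7500


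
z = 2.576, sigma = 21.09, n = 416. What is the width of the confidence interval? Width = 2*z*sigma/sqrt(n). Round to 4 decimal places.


width = 2*z*sigma/sqrt(n)
2*z*sigma = 2 * 2.576 * 21.09 = 108.65568
sqrt(416) ≈ 20.396078
width = 108.65568 / 20.396078 ≈ 5.327283

5.3273


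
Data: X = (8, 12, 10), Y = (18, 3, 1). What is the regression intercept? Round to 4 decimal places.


a = ybar - b*xbar, where b = sum((xi-xbar)(yi-ybar)) / sum((xi-xbar)^2)
n = 3, xbar = 30/3 = 10, ybar = 22/3 ≈ 7.333333
Sxy = sum((xi-xbar)(yi-ybar)) = -30
Sxx = sum((xi-xbar)^2) = 8
b = Sxy / Sxx = -3.75
a = 7.333333 - (-3.75) * 10 = 269/6 ≈ 44.833333

44.8333


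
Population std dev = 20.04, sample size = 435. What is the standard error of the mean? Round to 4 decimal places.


SE = sigma / sqrt(n)
sqrt(435) ≈ 20.856654
SE = 20.04 / 20.856654 ≈ 0.960844

0.9608


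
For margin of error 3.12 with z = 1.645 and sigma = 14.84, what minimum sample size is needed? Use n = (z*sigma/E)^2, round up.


z*sigma/E = 1.645 * 14.84 / 3.12 ≈ 7.824295
(z*sigma/E)^2 ≈ 61.219590
round up: n = 62

62


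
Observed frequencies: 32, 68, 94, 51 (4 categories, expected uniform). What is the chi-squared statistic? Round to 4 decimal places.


chi2 = sum((O-E)^2/E), E = total/4
total = 245, E = 245/4 = 61.25
(32 - 61.25)^2 / 61.25 = 855.5625 / 61.25 = 13689/980 ≈ 13.968367
(68 - 61.25)^2 / 61.25 = 45.5625 / 61.25 = 729/980 ≈ 0.743878
(94 - 61.25)^2 / 61.25 = 1072.5625 / 61.25 = 17161/980 ≈ 17.511224
(51 - 61.25)^2 / 61.25 = 105.0625 / 61.25 = 1681/980 ≈ 1.715306
chi2 = 1663/49 ≈ 33.938776

33.9388


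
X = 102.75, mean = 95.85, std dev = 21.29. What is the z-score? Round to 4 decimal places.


z = (X - mu) / sigma
X - mu = 102.75 - 95.85 = 6.9
z = 6.9 / 21.29 = 690/2129 ≈ 0.324096

0.3241


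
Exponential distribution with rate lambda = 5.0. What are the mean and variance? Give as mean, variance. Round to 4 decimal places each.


mean = 1/lam, var = 1/lam^2
mean = 1 / 5.0 = 0.2
lam^2 = 5.0^2 = 25
var = 1 / 25 = 0.04

0.2000, 0.0400


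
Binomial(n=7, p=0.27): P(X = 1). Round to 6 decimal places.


P = C(n,k) * p^k * (1-p)^(n-k)
C(7,1) = 7
p^k = 0.27^1 = 0.27
(1-p)^(n-k) = 0.73^6 ≈ 0.1513342
P = 7 * 0.27 * 0.1513342 ≈ 0.286022

0.286022


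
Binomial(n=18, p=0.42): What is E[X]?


E[X] = n*p = 18 * 0.42 = 7.56

7.56


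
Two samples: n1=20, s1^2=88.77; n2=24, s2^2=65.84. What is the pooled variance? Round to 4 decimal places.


sp^2 = ((n1-1)*s1^2 + (n2-1)*s2^2)/(n1+n2-2)
(n1-1)*s1^2 = 19 * 88.77 = 1686.63
(n2-1)*s2^2 = 23 * 65.84 = 1514.32
numerator = 1686.63 + 1514.32 = 3200.95
n1+n2-2 = 42
sp^2 = 3200.95 / 42 = 64019/840 ≈ 76.213095

76.2131


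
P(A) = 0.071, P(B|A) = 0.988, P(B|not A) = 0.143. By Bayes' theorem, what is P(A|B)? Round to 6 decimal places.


P(A|B) = P(B|A)*P(A) / P(B), P(B) = P(B|A)*P(A) + P(B|not A)*P(not A)
P(B|A)*P(A) = 0.988 * 0.071 = 0.070148
P(B|not A)*P(not A) = 0.143 * 0.929 = 0.132847
P(B) = 0.070148 + 0.132847 = 0.202995
P(A|B) = 0.070148 / 0.202995 ≈ 0.34556516

0.345565


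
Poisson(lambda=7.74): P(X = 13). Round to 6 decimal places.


P = e^(-lam) * lam^k / k!
e^(-7.74) ≈ 0.0004350716
lam^k = 7.74^13 ≈ 357793534898.733783
k! = 13! = 6227020800
P = 0.0004350716 * 357793534898.733783 / 6227020800 ≈ 0.024998

0.024998


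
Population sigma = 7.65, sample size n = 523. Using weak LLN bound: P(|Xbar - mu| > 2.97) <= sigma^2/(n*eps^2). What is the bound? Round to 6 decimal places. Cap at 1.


bound = min(1, sigma^2/(n*eps^2))
sigma^2 = 7.65^2 = 58.5225
n*eps^2 = 523 * 2.97^2 = 523 * 8.8209 = 4613.3307
sigma^2/(n*eps^2) = 58.5225 / 4613.3307 ≈ 0.01268552

0.012686


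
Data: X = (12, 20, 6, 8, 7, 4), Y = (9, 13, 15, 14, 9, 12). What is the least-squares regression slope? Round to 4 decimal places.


b = sum((xi-xbar)(yi-ybar)) / sum((xi-xbar)^2)
n = 6, xbar = 57/6 = 9.5, ybar = 72/6 = 12
Sxy = sum((xi-xbar)(yi-ybar)) = -3
Sxx = sum((xi-xbar)^2) = 167.5
b = Sxy / Sxx = -6/335 ≈ -0.017910

-0.0179


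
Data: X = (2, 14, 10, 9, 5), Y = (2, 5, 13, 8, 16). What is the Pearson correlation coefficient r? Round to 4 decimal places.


r = sum((xi-xbar)(yi-ybar)) / sqrt(sum((xi-xbar)^2) * sum((yi-ybar)^2))
n = 5, xbar = 40/5 = 8, ybar = 44/5 = 8.8
Sxy = sum((xi-xbar)(yi-ybar)) = 4
Sxx = sum((xi-xbar)^2) = 86
Syy = sum((yi-ybar)^2) = 130.8
sqrt(Sxx*Syy) ≈ 106.060360
r = Sxy / sqrt(Sxx*Syy) = 4 / 106.060360 ≈ 0.037714

0.0377


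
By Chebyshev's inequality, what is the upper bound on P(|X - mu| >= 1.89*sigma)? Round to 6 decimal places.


P <= 1/k^2
k^2 = 1.89^2 = 3.5721
1/k^2 = 1 / 3.5721 ≈ 0.27994737

0.279947


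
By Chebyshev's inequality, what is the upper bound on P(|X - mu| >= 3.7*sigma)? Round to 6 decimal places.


P <= 1/k^2
k^2 = 3.7^2 = 13.69
1/k^2 = 1 / 13.69 = 100/1369 ≈ 0.07304602

0.073046


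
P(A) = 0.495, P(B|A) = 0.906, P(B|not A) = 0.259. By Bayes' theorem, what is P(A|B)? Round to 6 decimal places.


P(A|B) = P(B|A)*P(A) / P(B), P(B) = P(B|A)*P(A) + P(B|not A)*P(not A)
P(B|A)*P(A) = 0.906 * 0.495 = 0.44847
P(B|not A)*P(not A) = 0.259 * 0.505 = 0.130795
P(B) = 0.44847 + 0.130795 = 0.579265
P(A|B) = 0.44847 / 0.579265 ≈ 0.77420524

0.774205


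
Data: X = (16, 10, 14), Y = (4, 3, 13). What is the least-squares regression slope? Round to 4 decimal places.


b = sum((xi-xbar)(yi-ybar)) / sum((xi-xbar)^2)
n = 3, xbar = 40/3 ≈ 13.333333, ybar = 20/3 ≈ 6.666667
Sxy = sum((xi-xbar)(yi-ybar)) = 28/3 ≈ 9.333333
Sxx = sum((xi-xbar)^2) = 56/3 ≈ 18.666667
b = Sxy / Sxx = 0.5

0.5000


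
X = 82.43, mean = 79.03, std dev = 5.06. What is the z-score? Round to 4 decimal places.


z = (X - mu) / sigma
X - mu = 82.43 - 79.03 = 3.4
z = 3.4 / 5.06 = 170/253 ≈ 0.671937

0.6719


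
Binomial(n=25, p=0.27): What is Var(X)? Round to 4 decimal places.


Var = n*p*(1-p) = 25 * 0.27 * 0.73 = 4.9275

4.9275


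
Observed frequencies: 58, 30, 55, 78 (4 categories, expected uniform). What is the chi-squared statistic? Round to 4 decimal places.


chi2 = sum((O-E)^2/E), E = total/4
total = 221, E = 221/4 = 55.25
(58 - 55.25)^2 / 55.25 = 7.5625 / 55.25 = 121/884 ≈ 0.136878
(30 - 55.25)^2 / 55.25 = 637.5625 / 55.25 = 10201/884 ≈ 11.539593
(55 - 55.25)^2 / 55.25 = 0.0625 / 55.25 = 1/884 ≈ 0.001131
(78 - 55.25)^2 / 55.25 = 517.5625 / 55.25 = 637/68 ≈ 9.367647
chi2 = 4651/221 ≈ 21.045249

21.0452


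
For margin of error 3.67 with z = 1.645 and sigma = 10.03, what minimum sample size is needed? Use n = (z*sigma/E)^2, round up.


z*sigma/E = 1.645 * 10.03 / 3.67 ≈ 4.495736
(z*sigma/E)^2 ≈ 20.211639
round up: n = 21

21


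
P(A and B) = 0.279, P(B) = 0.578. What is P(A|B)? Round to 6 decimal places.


P(A|B) = P(A and B) / P(B) = 0.279 / 0.578 = 279/578 ≈ 0.48269896

0.482699


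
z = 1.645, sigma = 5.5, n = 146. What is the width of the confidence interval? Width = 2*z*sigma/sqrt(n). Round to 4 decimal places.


width = 2*z*sigma/sqrt(n)
2*z*sigma = 2 * 1.645 * 5.5 = 18.095
sqrt(146) ≈ 12.083046
width = 18.095 / 12.083046 ≈ 1.497553

1.4976


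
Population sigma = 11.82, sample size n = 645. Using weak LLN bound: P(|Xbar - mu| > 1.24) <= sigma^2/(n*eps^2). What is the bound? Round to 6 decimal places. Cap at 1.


bound = min(1, sigma^2/(n*eps^2))
sigma^2 = 11.82^2 = 139.7124
n*eps^2 = 645 * 1.24^2 = 645 * 1.5376 = 991.752
sigma^2/(n*eps^2) = 139.7124 / 991.752 ≈ 0.14087433

0.140874


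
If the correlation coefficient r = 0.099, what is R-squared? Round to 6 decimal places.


R^2 = r^2 = (0.099)^2 = 0.009801

0.009801


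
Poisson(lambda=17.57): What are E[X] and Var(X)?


E[X] = Var(X) = lambda = 17.57

17.57, 17.57


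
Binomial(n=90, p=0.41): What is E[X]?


E[X] = n*p = 90 * 0.41 = 36.9

36.9


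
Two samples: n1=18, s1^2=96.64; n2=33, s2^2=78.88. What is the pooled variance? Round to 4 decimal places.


sp^2 = ((n1-1)*s1^2 + (n2-1)*s2^2)/(n1+n2-2)
(n1-1)*s1^2 = 17 * 96.64 = 1642.88
(n2-1)*s2^2 = 32 * 78.88 = 2524.16
numerator = 1642.88 + 2524.16 = 4167.04
n1+n2-2 = 49
sp^2 = 4167.04 / 49 = 104176/1225 ≈ 85.041633

85.0416


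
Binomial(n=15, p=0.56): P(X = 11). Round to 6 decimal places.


P = C(n,k) * p^k * (1-p)^(n-k)
C(15,11) = 1365
p^k = 0.56^11 ≈ 0.001698511
(1-p)^(n-k) = 0.44^4 = 0.03748096
P = 1365 * 0.001698511 * 0.03748096 ≈ 0.086898

0.086898


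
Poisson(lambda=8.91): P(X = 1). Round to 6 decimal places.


P = e^(-lam) * lam^k / k!
e^(-8.91) ≈ 0.0001350318
lam^k = 8.91^1 = 8.91
k! = 1! = 1
P = 0.0001350318 * 8.91 / 1 ≈ 0.001203

0.001203


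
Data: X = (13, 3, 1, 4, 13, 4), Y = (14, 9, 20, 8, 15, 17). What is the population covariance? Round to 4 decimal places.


Cov = (1/n)*sum((xi-xbar)(yi-ybar))
n = 6, xbar = 38/6 = 19/3 ≈ 6.333333, ybar = 83/6 ≈ 13.833333
sum((xi-xbar)(yi-ybar)) = -5/3 ≈ -1.666667
Cov = -1.666667 / 6 = -5/18 ≈ -0.277778

-0.2778


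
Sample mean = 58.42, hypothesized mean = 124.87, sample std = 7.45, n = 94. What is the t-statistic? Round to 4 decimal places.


t = (xbar - mu0) / (s/sqrt(n))
xbar - mu0 = 58.42 - 124.87 = -66.45
sqrt(94) ≈ 9.69535971
s/sqrt(n) = 7.45 / 9.69535971 ≈ 0.76840883
t = -66.45 / 0.76840883 ≈ -86.477403

-86.4774


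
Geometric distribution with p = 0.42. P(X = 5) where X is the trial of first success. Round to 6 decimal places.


P = (1-p)^(k-1) * p
(1-p)^(k-1) = 0.58^4 ≈ 0.1131650
P = 0.1131650 * 0.42 ≈ 0.04752928

0.047529


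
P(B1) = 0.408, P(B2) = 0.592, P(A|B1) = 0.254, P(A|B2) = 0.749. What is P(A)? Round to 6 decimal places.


P(A) = P(A|B1)*P(B1) + P(A|B2)*P(B2)
P(A|B1)*P(B1) = 0.254 * 0.408 = 0.103632
P(A|B2)*P(B2) = 0.749 * 0.592 = 0.443408
P(A) = 0.103632 + 0.443408 = 0.54704

0.547040


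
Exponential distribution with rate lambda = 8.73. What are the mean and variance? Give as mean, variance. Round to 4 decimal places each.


mean = 1/lam, var = 1/lam^2
mean = 1 / 8.73 = 100/873 ≈ 0.114548
lam^2 = 8.73^2 = 76.2129
var = 1 / 76.2129 ≈ 0.013121

0.1145, 0.0131


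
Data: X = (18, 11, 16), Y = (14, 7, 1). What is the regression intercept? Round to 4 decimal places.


a = ybar - b*xbar, where b = sum((xi-xbar)(yi-ybar)) / sum((xi-xbar)^2)
n = 3, xbar = 45/3 = 15, ybar = 22/3 ≈ 7.333333
Sxy = sum((xi-xbar)(yi-ybar)) = 15
Sxx = sum((xi-xbar)^2) = 26
b = Sxy / Sxx = 15/26 ≈ 0.576923
a = 7.333333 - 0.576923 * 15 = -103/78 ≈ -1.320513

-1.3205


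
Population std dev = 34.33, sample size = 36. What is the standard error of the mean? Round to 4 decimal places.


SE = sigma / sqrt(n)
sqrt(36) = 6
SE = 34.33 / 6 = 3433/600 ≈ 5.721667

5.7217


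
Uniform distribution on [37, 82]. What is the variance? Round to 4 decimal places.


Var = (b-a)^2 / 12
(b-a)^2 = (82 - 37)^2 = 2025
Var = 2025/12 = 168.75

168.7500


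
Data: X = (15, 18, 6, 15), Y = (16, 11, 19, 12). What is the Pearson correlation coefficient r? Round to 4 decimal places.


r = sum((xi-xbar)(yi-ybar)) / sqrt(sum((xi-xbar)^2) * sum((yi-ybar)^2))
n = 4, xbar = 54/4 = 13.5, ybar = 58/4 = 14.5
Sxy = sum((xi-xbar)(yi-ybar)) = -51
Sxx = sum((xi-xbar)^2) = 81
Syy = sum((yi-ybar)^2) = 41
sqrt(Sxx*Syy) ≈ 57.628118
r = Sxy / sqrt(Sxx*Syy) = -51 / 57.628118 ≈ -0.884985

-0.8850


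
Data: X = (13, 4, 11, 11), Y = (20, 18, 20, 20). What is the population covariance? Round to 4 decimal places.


Cov = (1/n)*sum((xi-xbar)(yi-ybar))
n = 4, xbar = 39/4 = 9.75, ybar = 78/4 = 19.5
sum((xi-xbar)(yi-ybar)) = 11.5
Cov = 11.5 / 4 = 2.875

2.8750


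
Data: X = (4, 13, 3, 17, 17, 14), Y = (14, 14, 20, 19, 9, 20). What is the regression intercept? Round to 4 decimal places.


a = ybar - b*xbar, where b = sum((xi-xbar)(yi-ybar)) / sum((xi-xbar)^2)
n = 6, xbar = 68/6 = 34/3 ≈ 11.333333, ybar = 96/6 = 16
Sxy = sum((xi-xbar)(yi-ybar)) = -34
Sxx = sum((xi-xbar)^2) = 592/3 ≈ 197.333333
b = Sxy / Sxx = -51/296 ≈ -0.172297
a = 16 - (-0.172297) * 11.333333 = 2657/148 ≈ 17.952703

17.9527


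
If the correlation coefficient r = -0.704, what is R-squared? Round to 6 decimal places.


R^2 = r^2 = (-0.704)^2 = 0.495616

0.495616


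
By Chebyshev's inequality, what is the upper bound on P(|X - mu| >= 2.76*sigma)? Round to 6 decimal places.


P <= 1/k^2
k^2 = 2.76^2 = 7.6176
1/k^2 = 1 / 7.6176 = 625/4761 ≈ 0.13127494

0.131275


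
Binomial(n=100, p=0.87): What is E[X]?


E[X] = n*p = 100 * 0.87 = 87

87


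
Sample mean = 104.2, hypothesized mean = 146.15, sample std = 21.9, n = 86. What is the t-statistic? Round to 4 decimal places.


t = (xbar - mu0) / (s/sqrt(n))
xbar - mu0 = 104.2 - 146.15 = -41.95
sqrt(86) ≈ 9.27361850
s/sqrt(n) = 21.9 / 9.27361850 ≈ 2.36153773
t = -41.95 / 2.36153773 ≈ -17.763849

-17.7638


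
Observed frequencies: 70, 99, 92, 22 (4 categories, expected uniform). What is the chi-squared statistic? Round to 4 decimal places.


chi2 = sum((O-E)^2/E), E = total/4
total = 283, E = 283/4 = 70.75
(70 - 70.75)^2 / 70.75 = 0.5625 / 70.75 = 9/1132 ≈ 0.007951
(99 - 70.75)^2 / 70.75 = 798.0625 / 70.75 = 12769/1132 ≈ 11.280035
(92 - 70.75)^2 / 70.75 = 451.5625 / 70.75 = 7225/1132 ≈ 6.382509
(22 - 70.75)^2 / 70.75 = 2376.5625 / 70.75 = 38025/1132 ≈ 33.590989
chi2 = 14507/283 ≈ 51.261484

51.2615


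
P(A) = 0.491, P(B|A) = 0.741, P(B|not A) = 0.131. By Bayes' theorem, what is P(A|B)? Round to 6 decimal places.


P(A|B) = P(B|A)*P(A) / P(B), P(B) = P(B|A)*P(A) + P(B|not A)*P(not A)
P(B|A)*P(A) = 0.741 * 0.491 = 0.363831
P(B|not A)*P(not A) = 0.131 * 0.509 = 0.066679
P(B) = 0.363831 + 0.066679 = 0.43051
P(A|B) = 0.363831 / 0.43051 ≈ 0.84511626

0.845116


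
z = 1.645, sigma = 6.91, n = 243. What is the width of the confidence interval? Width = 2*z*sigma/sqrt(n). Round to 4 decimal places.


width = 2*z*sigma/sqrt(n)
2*z*sigma = 2 * 1.645 * 6.91 = 22.7339
sqrt(243) ≈ 15.588457
width = 22.7339 / 15.588457 ≈ 1.458380

1.4584


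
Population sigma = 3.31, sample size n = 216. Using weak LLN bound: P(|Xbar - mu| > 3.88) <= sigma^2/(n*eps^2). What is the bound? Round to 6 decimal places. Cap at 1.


bound = min(1, sigma^2/(n*eps^2))
sigma^2 = 3.31^2 = 10.9561
n*eps^2 = 216 * 3.88^2 = 216 * 15.0544 = 3251.7504
sigma^2/(n*eps^2) = 10.9561 / 3251.7504 ≈ 0.00336929

0.003369


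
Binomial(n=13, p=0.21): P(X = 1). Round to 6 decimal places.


P = C(n,k) * p^k * (1-p)^(n-k)
C(13,1) = 13
p^k = 0.21^1 = 0.21
(1-p)^(n-k) = 0.79^12 ≈ 0.05909151
P = 13 * 0.21 * 0.05909151 ≈ 0.161320

0.161320


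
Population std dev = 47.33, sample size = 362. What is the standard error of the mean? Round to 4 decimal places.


SE = sigma / sqrt(n)
sqrt(362) ≈ 19.026298
SE = 47.33 / 19.026298 ≈ 2.487610

2.4876


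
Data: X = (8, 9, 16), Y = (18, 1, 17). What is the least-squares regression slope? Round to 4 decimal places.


b = sum((xi-xbar)(yi-ybar)) / sum((xi-xbar)^2)
n = 3, xbar = 33/3 = 11, ybar = 36/3 = 12
Sxy = sum((xi-xbar)(yi-ybar)) = 29
Sxx = sum((xi-xbar)^2) = 38
b = Sxy / Sxx = 29/38 ≈ 0.763158

0.7632


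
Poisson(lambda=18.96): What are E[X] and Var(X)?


E[X] = Var(X) = lambda = 18.96

18.96, 18.96


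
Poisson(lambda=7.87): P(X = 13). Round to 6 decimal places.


P = e^(-lam) * lam^k / k!
e^(-7.87) ≈ 0.0003820344
lam^k = 7.87^13 ≈ 444295097040.055137
k! = 13! = 6227020800
P = 0.0003820344 * 444295097040.055137 / 6227020800 ≈ 0.027258

0.027258


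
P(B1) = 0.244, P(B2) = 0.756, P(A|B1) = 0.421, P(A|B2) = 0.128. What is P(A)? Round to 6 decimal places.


P(A) = P(A|B1)*P(B1) + P(A|B2)*P(B2)
P(A|B1)*P(B1) = 0.421 * 0.244 = 0.102724
P(A|B2)*P(B2) = 0.128 * 0.756 = 0.096768
P(A) = 0.102724 + 0.096768 = 0.199492

0.199492


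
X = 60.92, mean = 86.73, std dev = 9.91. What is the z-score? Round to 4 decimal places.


z = (X - mu) / sigma
X - mu = 60.92 - 86.73 = -25.81
z = -25.81 / 9.91 = -2581/991 ≈ -2.604440

-2.6044


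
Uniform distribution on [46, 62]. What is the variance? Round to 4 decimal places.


Var = (b-a)^2 / 12
(b-a)^2 = (62 - 46)^2 = 256
Var = 256/12 ≈ 21.333333

21.3333


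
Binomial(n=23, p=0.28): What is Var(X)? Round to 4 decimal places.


Var = n*p*(1-p) = 23 * 0.28 * 0.72 = 4.6368

4.6368


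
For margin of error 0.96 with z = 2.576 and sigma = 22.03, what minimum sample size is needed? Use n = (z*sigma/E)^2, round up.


z*sigma/E = 2.576 * 22.03 / 0.96 = 354683/6000 ≈ 59.113833
(z*sigma/E)^2 ≈ 3494.445291
round up: n = 3495

3495


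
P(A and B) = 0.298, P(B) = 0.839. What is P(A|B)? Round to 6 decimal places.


P(A|B) = P(A and B) / P(B) = 0.298 / 0.839 = 298/839 ≈ 0.35518474

0.355185


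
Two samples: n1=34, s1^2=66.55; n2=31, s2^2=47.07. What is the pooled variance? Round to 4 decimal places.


sp^2 = ((n1-1)*s1^2 + (n2-1)*s2^2)/(n1+n2-2)
(n1-1)*s1^2 = 33 * 66.55 = 2196.15
(n2-1)*s2^2 = 30 * 47.07 = 1412.1
numerator = 2196.15 + 1412.1 = 3608.25
n1+n2-2 = 63
sp^2 = 3608.25 / 63 = 4811/84 ≈ 57.273810

57.2738


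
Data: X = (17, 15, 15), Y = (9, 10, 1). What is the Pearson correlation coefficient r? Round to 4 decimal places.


r = sum((xi-xbar)(yi-ybar)) / sqrt(sum((xi-xbar)^2) * sum((yi-ybar)^2))
n = 3, xbar = 47/3 ≈ 15.666667, ybar = 20/3 ≈ 6.666667
Sxy = sum((xi-xbar)(yi-ybar)) = 14/3 ≈ 4.666667
Sxx = sum((xi-xbar)^2) = 8/3 ≈ 2.666667
Syy = sum((yi-ybar)^2) = 146/3 ≈ 48.666667
sqrt(Sxx*Syy) ≈ 11.392005
r = Sxy / sqrt(Sxx*Syy) = 4.666667 / 11.392005 ≈ 0.409644

0.4096


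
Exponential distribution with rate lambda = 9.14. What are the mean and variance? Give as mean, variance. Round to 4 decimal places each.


mean = 1/lam, var = 1/lam^2
mean = 1 / 9.14 = 50/457 ≈ 0.109409
lam^2 = 9.14^2 = 83.5396
var = 1 / 83.5396 ≈ 0.011970

0.1094, 0.0120


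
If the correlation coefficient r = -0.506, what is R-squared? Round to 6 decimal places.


R^2 = r^2 = (-0.506)^2 = 0.256036

0.256036


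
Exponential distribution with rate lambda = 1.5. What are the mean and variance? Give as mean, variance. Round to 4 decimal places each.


mean = 1/lam, var = 1/lam^2
mean = 1 / 1.5 = 2/3 ≈ 0.666667
lam^2 = 1.5^2 = 2.25
var = 1 / 2.25 = 4/9 ≈ 0.444444

0.6667, 0.4444


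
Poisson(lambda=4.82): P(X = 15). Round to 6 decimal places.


P = e^(-lam) * lam^k / k!
e^(-4.82) ≈ 0.008066787
lam^k = 4.82^15 ≈ 17607819338.745249
k! = 15! = 1307674368000
P = 0.008066787 * 17607819338.745249 / 1307674368000 ≈ 0.000109

0.000109


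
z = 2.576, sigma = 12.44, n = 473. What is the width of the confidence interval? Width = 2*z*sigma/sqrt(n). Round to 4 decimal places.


width = 2*z*sigma/sqrt(n)
2*z*sigma = 2 * 2.576 * 12.44 = 64.09088
sqrt(473) ≈ 21.748563
width = 64.09088 / 21.748563 ≈ 2.946902

2.9469


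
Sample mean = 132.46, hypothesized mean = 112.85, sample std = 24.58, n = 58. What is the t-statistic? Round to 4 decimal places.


t = (xbar - mu0) / (s/sqrt(n))
xbar - mu0 = 132.46 - 112.85 = 19.61
sqrt(58) ≈ 7.61577311
s/sqrt(n) = 24.58 / 7.61577311 ≈ 3.22751212
t = 19.61 / 3.22751212 ≈ 6.075887

6.0759


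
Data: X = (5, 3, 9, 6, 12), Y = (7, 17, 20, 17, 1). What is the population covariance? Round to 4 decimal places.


Cov = (1/n)*sum((xi-xbar)(yi-ybar))
n = 5, xbar = 35/5 = 7, ybar = 62/5 = 12.4
sum((xi-xbar)(yi-ybar)) = -54
Cov = -54 / 5 = -10.8

-10.8000


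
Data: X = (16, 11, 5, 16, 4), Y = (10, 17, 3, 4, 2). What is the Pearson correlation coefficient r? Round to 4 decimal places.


r = sum((xi-xbar)(yi-ybar)) / sqrt(sum((xi-xbar)^2) * sum((yi-ybar)^2))
n = 5, xbar = 52/5 = 10.4, ybar = 36/5 = 7.2
Sxy = sum((xi-xbar)(yi-ybar)) = 59.6
Sxx = sum((xi-xbar)^2) = 133.2
Syy = sum((yi-ybar)^2) = 158.8
sqrt(Sxx*Syy) ≈ 145.437822
r = Sxy / sqrt(Sxx*Syy) = 59.6 / 145.437822 ≈ 0.409797

0.4098


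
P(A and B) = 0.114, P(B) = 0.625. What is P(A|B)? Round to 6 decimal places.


P(A|B) = P(A and B) / P(B) = 0.114 / 0.625 = 0.1824

0.182400


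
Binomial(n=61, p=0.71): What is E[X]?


E[X] = n*p = 61 * 0.71 = 43.31

43.31


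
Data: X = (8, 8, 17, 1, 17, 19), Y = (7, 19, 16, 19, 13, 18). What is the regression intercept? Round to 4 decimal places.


a = ybar - b*xbar, where b = sum((xi-xbar)(yi-ybar)) / sum((xi-xbar)^2)
n = 6, xbar = 70/6 = 35/3 ≈ 11.666667, ybar = 92/6 = 46/3 ≈ 15.333333
Sxy = sum((xi-xbar)(yi-ybar)) = -34/3 ≈ -11.333333
Sxx = sum((xi-xbar)^2) = 754/3 ≈ 251.333333
b = Sxy / Sxx = -17/377 ≈ -0.045093
a = 15.333333 - (-0.045093) * 11.666667 = 5979/377 ≈ 15.859416

15.8594


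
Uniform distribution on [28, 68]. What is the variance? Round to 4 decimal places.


Var = (b-a)^2 / 12
(b-a)^2 = (68 - 28)^2 = 1600
Var = 1600/12 ≈ 133.333333

133.3333


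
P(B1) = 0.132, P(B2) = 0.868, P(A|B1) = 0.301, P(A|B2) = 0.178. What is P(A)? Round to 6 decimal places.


P(A) = P(A|B1)*P(B1) + P(A|B2)*P(B2)
P(A|B1)*P(B1) = 0.301 * 0.132 = 0.039732
P(A|B2)*P(B2) = 0.178 * 0.868 = 0.154504
P(A) = 0.039732 + 0.154504 = 0.194236

0.194236


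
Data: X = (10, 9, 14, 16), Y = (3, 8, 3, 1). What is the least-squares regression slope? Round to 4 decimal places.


b = sum((xi-xbar)(yi-ybar)) / sum((xi-xbar)^2)
n = 4, xbar = 49/4 = 12.25, ybar = 15/4 = 3.75
Sxy = sum((xi-xbar)(yi-ybar)) = -23.75
Sxx = sum((xi-xbar)^2) = 32.75
b = Sxy / Sxx = -95/131 ≈ -0.725191

-0.7252


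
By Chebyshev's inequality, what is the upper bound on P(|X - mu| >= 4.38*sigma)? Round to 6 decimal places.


P <= 1/k^2
k^2 = 4.38^2 = 19.1844
1/k^2 = 1 / 19.1844 ≈ 0.05212569

0.052126


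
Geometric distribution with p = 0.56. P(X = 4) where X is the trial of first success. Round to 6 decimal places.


P = (1-p)^(k-1) * p
(1-p)^(k-1) = 0.44^3 = 0.085184
P = 0.085184 * 0.56 = 0.04770304

0.047703


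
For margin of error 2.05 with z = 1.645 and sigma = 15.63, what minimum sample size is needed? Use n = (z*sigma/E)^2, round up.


z*sigma/E = 1.645 * 15.63 / 2.05 ≈ 12.542122
(z*sigma/E)^2 ≈ 157.304823
round up: n = 158

158


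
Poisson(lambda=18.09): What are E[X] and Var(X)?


E[X] = Var(X) = lambda = 18.09

18.09, 18.09


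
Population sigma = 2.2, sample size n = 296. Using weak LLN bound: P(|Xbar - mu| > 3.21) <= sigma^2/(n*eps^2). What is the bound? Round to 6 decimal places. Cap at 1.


bound = min(1, sigma^2/(n*eps^2))
sigma^2 = 2.2^2 = 4.84
n*eps^2 = 296 * 3.21^2 = 296 * 10.3041 = 3050.0136
sigma^2/(n*eps^2) = 4.84 / 3050.0136 ≈ 0.00158688

0.001587


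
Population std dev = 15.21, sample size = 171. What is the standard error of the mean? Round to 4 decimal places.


SE = sigma / sqrt(n)
sqrt(171) ≈ 13.076697
SE = 15.21 / 13.076697 ≈ 1.163138

1.1631


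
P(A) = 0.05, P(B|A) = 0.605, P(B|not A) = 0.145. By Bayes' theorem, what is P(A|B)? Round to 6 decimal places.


P(A|B) = P(B|A)*P(A) / P(B), P(B) = P(B|A)*P(A) + P(B|not A)*P(not A)
P(B|A)*P(A) = 0.605 * 0.05 = 0.03025
P(B|not A)*P(not A) = 0.145 * 0.95 = 0.13775
P(B) = 0.03025 + 0.13775 = 0.168
P(A|B) = 0.03025 / 0.168 = 121/672 ≈ 0.18005952

0.180060


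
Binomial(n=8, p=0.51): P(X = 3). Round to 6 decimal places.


P = C(n,k) * p^k * (1-p)^(n-k)
C(8,3) = 56
p^k = 0.51^3 = 0.132651
(1-p)^(n-k) = 0.49^5 ≈ 0.02824752
P = 56 * 0.132651 * 0.02824752 ≈ 0.209835

0.209835


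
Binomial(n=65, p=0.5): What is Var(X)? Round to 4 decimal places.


Var = n*p*(1-p) = 65 * 0.5 * 0.5 = 16.25

16.2500


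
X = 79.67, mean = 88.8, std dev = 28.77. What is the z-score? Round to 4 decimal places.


z = (X - mu) / sigma
X - mu = 79.67 - 88.8 = -9.13
z = -9.13 / 28.77 = -913/2877 ≈ -0.317344

-0.3173


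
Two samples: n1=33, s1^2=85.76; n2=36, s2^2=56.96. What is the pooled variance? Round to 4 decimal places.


sp^2 = ((n1-1)*s1^2 + (n2-1)*s2^2)/(n1+n2-2)
(n1-1)*s1^2 = 32 * 85.76 = 2744.32
(n2-1)*s2^2 = 35 * 56.96 = 1993.6
numerator = 2744.32 + 1993.6 = 4737.92
n1+n2-2 = 67
sp^2 = 4737.92 / 67 = 118448/1675 ≈ 70.715224

70.7152


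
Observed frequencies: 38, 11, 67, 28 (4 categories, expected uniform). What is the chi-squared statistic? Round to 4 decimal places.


chi2 = sum((O-E)^2/E), E = total/4
total = 144, E = 144/4 = 36
(38 - 36)^2 / 36 = 4 / 36 = 1/9 ≈ 0.111111
(11 - 36)^2 / 36 = 625 / 36 = 625/36 ≈ 17.361111
(67 - 36)^2 / 36 = 961 / 36 = 961/36 ≈ 26.694444
(28 - 36)^2 / 36 = 64 / 36 = 16/9 ≈ 1.777778
chi2 = 827/18 ≈ 45.944444

45.9444


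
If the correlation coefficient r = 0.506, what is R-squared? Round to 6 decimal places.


R^2 = r^2 = (0.506)^2 = 0.256036

0.256036


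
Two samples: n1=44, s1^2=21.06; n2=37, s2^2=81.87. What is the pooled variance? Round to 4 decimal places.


sp^2 = ((n1-1)*s1^2 + (n2-1)*s2^2)/(n1+n2-2)
(n1-1)*s1^2 = 43 * 21.06 = 905.58
(n2-1)*s2^2 = 36 * 81.87 = 2947.32
numerator = 905.58 + 2947.32 = 3852.9
n1+n2-2 = 79
sp^2 = 3852.9 / 79 = 38529/790 ≈ 48.770886

48.7709


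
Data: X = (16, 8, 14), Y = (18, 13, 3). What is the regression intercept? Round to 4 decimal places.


a = ybar - b*xbar, where b = sum((xi-xbar)(yi-ybar)) / sum((xi-xbar)^2)
n = 3, xbar = 38/3 ≈ 12.666667, ybar = 34/3 ≈ 11.333333
Sxy = sum((xi-xbar)(yi-ybar)) = 10/3 ≈ 3.333333
Sxx = sum((xi-xbar)^2) = 104/3 ≈ 34.666667
b = Sxy / Sxx = 5/52 ≈ 0.096154
a = 11.333333 - 0.096154 * 12.666667 = 263/26 ≈ 10.115385

10.1154


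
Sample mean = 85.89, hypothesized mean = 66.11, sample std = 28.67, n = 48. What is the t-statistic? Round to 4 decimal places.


t = (xbar - mu0) / (s/sqrt(n))
xbar - mu0 = 85.89 - 66.11 = 19.78
sqrt(48) ≈ 6.92820323
s/sqrt(n) = 28.67 / 6.92820323 ≈ 4.13815805
t = 19.78 / 4.13815805 ≈ 4.779904

4.7799


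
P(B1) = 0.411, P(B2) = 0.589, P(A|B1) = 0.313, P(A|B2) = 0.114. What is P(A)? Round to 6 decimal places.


P(A) = P(A|B1)*P(B1) + P(A|B2)*P(B2)
P(A|B1)*P(B1) = 0.313 * 0.411 = 0.128643
P(A|B2)*P(B2) = 0.114 * 0.589 = 0.067146
P(A) = 0.128643 + 0.067146 = 0.195789

0.195789


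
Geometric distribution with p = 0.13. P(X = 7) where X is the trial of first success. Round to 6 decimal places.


P = (1-p)^(k-1) * p
(1-p)^(k-1) = 0.87^6 ≈ 0.4336262
P = 0.4336262 * 0.13 ≈ 0.05637141

0.056371


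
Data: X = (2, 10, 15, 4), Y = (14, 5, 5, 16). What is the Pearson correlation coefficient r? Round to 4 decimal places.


r = sum((xi-xbar)(yi-ybar)) / sqrt(sum((xi-xbar)^2) * sum((yi-ybar)^2))
n = 4, xbar = 31/4 = 7.75, ybar = 40/4 = 10
Sxy = sum((xi-xbar)(yi-ybar)) = -93
Sxx = sum((xi-xbar)^2) = 104.75
Syy = sum((yi-ybar)^2) = 102
sqrt(Sxx*Syy) ≈ 103.365855
r = Sxy / sqrt(Sxx*Syy) = -93 / 103.365855 ≈ -0.899717

-0.8997


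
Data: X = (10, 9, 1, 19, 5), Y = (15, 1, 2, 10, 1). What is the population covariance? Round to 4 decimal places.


Cov = (1/n)*sum((xi-xbar)(yi-ybar))
n = 5, xbar = 44/5 = 8.8, ybar = 29/5 = 5.8
sum((xi-xbar)(yi-ybar)) = 100.8
Cov = 100.8 / 5 = 20.16

20.1600


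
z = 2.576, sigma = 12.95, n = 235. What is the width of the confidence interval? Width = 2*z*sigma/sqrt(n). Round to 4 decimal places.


width = 2*z*sigma/sqrt(n)
2*z*sigma = 2 * 2.576 * 12.95 = 66.7184
sqrt(235) ≈ 15.329710
width = 66.7184 / 15.329710 ≈ 4.352229

4.3522


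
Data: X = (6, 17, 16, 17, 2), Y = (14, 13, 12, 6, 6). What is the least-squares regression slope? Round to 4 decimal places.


b = sum((xi-xbar)(yi-ybar)) / sum((xi-xbar)^2)
n = 5, xbar = 58/5 = 11.6, ybar = 51/5 = 10.2
Sxy = sum((xi-xbar)(yi-ybar)) = 19.4
Sxx = sum((xi-xbar)^2) = 201.2
b = Sxy / Sxx = 97/1006 ≈ 0.096421

0.0964


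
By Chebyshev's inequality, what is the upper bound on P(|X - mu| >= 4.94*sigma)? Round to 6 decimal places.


P <= 1/k^2
k^2 = 4.94^2 = 24.4036
1/k^2 = 1 / 24.4036 ≈ 0.04097756

0.040978


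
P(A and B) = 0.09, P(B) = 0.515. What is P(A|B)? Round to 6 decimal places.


P(A|B) = P(A and B) / P(B) = 0.09 / 0.515 = 18/103 ≈ 0.17475728

0.174757


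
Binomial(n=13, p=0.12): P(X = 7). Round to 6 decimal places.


P = C(n,k) * p^k * (1-p)^(n-k)
C(13,7) = 1716
p^k = 0.12^7 ≈ 0.0000003583181
(1-p)^(n-k) = 0.88^6 ≈ 0.4644041
P = 1716 * 0.0000003583181 * 0.4644041 ≈ 0.000286

0.000286


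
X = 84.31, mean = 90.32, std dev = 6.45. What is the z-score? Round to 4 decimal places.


z = (X - mu) / sigma
X - mu = 84.31 - 90.32 = -6.01
z = -6.01 / 6.45 = -601/645 ≈ -0.931783

-0.9318


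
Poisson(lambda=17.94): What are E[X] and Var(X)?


E[X] = Var(X) = lambda = 17.94

17.94, 17.94


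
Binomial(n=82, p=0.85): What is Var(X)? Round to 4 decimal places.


Var = n*p*(1-p) = 82 * 0.85 * 0.15 = 10.455

10.4550


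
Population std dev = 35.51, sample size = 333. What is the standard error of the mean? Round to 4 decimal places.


SE = sigma / sqrt(n)
sqrt(333) ≈ 18.248288
SE = 35.51 / 18.248288 ≈ 1.945936

1.9459


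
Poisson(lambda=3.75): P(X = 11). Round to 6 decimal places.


P = e^(-lam) * lam^k / k!
e^(-3.75) ≈ 0.02351775
lam^k = 3.75^11 ≈ 2062262.501568
k! = 11! = 39916800
P = 0.02351775 * 2062262.501568 / 39916800 ≈ 0.001215

0.001215


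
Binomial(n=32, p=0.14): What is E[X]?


E[X] = n*p = 32 * 0.14 = 4.48

4.48


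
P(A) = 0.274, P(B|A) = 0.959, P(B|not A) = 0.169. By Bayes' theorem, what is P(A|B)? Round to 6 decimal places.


P(A|B) = P(B|A)*P(A) / P(B), P(B) = P(B|A)*P(A) + P(B|not A)*P(not A)
P(B|A)*P(A) = 0.959 * 0.274 = 0.262766
P(B|not A)*P(not A) = 0.169 * 0.726 = 0.122694
P(B) = 0.262766 + 0.122694 = 0.38546
P(A|B) = 0.262766 / 0.38546 ≈ 0.68169460

0.681695


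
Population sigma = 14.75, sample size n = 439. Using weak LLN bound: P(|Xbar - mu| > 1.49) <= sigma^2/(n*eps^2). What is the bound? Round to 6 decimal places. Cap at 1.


bound = min(1, sigma^2/(n*eps^2))
sigma^2 = 14.75^2 = 217.5625
n*eps^2 = 439 * 1.49^2 = 439 * 2.2201 = 974.6239
sigma^2/(n*eps^2) = 217.5625 / 974.6239 ≈ 0.22322713

0.223227


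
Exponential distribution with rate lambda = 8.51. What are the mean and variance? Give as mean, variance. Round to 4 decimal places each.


mean = 1/lam, var = 1/lam^2
mean = 1 / 8.51 = 100/851 ≈ 0.117509
lam^2 = 8.51^2 = 72.4201
var = 1 / 72.4201 ≈ 0.013808

0.1175, 0.0138


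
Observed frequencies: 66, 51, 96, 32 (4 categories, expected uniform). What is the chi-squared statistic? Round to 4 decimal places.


chi2 = sum((O-E)^2/E), E = total/4
total = 245, E = 245/4 = 61.25
(66 - 61.25)^2 / 61.25 = 22.5625 / 61.25 = 361/980 ≈ 0.368367
(51 - 61.25)^2 / 61.25 = 105.0625 / 61.25 = 1681/980 ≈ 1.715306
(96 - 61.25)^2 / 61.25 = 1207.5625 / 61.25 = 19321/980 ≈ 19.715306
(32 - 61.25)^2 / 61.25 = 855.5625 / 61.25 = 13689/980 ≈ 13.968367
chi2 = 8763/245 ≈ 35.767347

35.7673


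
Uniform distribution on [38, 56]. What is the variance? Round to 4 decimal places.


Var = (b-a)^2 / 12
(b-a)^2 = (56 - 38)^2 = 324
Var = 324/12 = 27

27.0000


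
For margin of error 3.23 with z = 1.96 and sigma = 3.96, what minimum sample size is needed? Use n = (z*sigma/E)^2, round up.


z*sigma/E = 1.96 * 3.96 / 3.23 = 19404/8075 ≈ 2.402972
(z*sigma/E)^2 ≈ 5.774275
round up: n = 6

6


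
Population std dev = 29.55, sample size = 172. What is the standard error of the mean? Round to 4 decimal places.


SE = sigma / sqrt(n)
sqrt(172) ≈ 13.114877
SE = 29.55 / 13.114877 ≈ 2.253166

2.2532


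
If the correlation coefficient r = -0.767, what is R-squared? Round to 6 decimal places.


R^2 = r^2 = (-0.767)^2 = 0.588289

0.588289


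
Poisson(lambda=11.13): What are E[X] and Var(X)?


E[X] = Var(X) = lambda = 11.13

11.13, 11.13


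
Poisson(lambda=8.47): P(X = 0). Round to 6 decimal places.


P = e^(-lam) * lam^k / k!
e^(-8.47) ≈ 0.0002096649
lam^k = 8.47^0 = 1
k! = 0! = 1
P = 0.0002096649 * 1 / 1 ≈ 0.000210

0.000210


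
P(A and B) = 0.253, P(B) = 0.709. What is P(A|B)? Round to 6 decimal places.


P(A|B) = P(A and B) / P(B) = 0.253 / 0.709 = 253/709 ≈ 0.35684062

0.356841


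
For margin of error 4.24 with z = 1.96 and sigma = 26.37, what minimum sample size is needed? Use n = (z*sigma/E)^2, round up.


z*sigma/E = 1.96 * 26.37 / 4.24 ≈ 12.189906
(z*sigma/E)^2 ≈ 148.593800
round up: n = 149

149


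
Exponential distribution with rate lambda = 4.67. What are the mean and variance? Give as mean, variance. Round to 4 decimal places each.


mean = 1/lam, var = 1/lam^2
mean = 1 / 4.67 = 100/467 ≈ 0.214133
lam^2 = 4.67^2 = 21.8089
var = 1 / 21.8089 ≈ 0.045853

0.2141, 0.0459


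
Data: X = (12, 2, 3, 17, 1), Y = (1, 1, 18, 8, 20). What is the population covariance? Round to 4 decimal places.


Cov = (1/n)*sum((xi-xbar)(yi-ybar))
n = 5, xbar = 35/5 = 7, ybar = 48/5 = 9.6
sum((xi-xbar)(yi-ybar)) = -112
Cov = -112 / 5 = -22.4

-22.4000


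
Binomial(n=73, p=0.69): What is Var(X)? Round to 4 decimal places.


Var = n*p*(1-p) = 73 * 0.69 * 0.31 = 15.6147

15.6147


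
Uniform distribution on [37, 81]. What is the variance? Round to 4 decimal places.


Var = (b-a)^2 / 12
(b-a)^2 = (81 - 37)^2 = 1936
Var = 1936/12 ≈ 161.333333

161.3333


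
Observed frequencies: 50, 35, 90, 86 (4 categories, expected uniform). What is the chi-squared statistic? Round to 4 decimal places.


chi2 = sum((O-E)^2/E), E = total/4
total = 261, E = 261/4 = 65.25
(50 - 65.25)^2 / 65.25 = 232.5625 / 65.25 = 3721/1044 ≈ 3.564176
(35 - 65.25)^2 / 65.25 = 915.0625 / 65.25 = 14641/1044 ≈ 14.023946
(90 - 65.25)^2 / 65.25 = 612.5625 / 65.25 = 1089/116 ≈ 9.387931
(86 - 65.25)^2 / 65.25 = 430.5625 / 65.25 = 6889/1044 ≈ 6.598659
chi2 = 2921/87 ≈ 33.574713

33.5747


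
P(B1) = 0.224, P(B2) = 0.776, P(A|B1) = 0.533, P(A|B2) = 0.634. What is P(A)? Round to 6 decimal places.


P(A) = P(A|B1)*P(B1) + P(A|B2)*P(B2)
P(A|B1)*P(B1) = 0.533 * 0.224 = 0.119392
P(A|B2)*P(B2) = 0.634 * 0.776 = 0.491984
P(A) = 0.119392 + 0.491984 = 0.611376

0.611376
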